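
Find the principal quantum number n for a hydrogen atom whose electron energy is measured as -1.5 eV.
n = 3

The exact energy levels follow E_n = -13.6057 eV / n².

The measured value (-1.5 eV) is reported to only 2 significant figures, so we must test candidate n values and see which one matches to that precision.

Candidate energies:
  n = 1:  E = -13.6057/1² = -13.60570 eV
  n = 2:  E = -13.6057/2² = -3.40143 eV
  n = 3:  E = -13.6057/3² = -1.51174 eV  ← matches
  n = 4:  E = -13.6057/4² = -0.85036 eV
  n = 5:  E = -13.6057/5² = -0.54423 eV

Checking against the measurement of -1.5 eV (2 sig figs), only n = 3 agrees:
E_3 = -1.51174 eV, which rounds to -1.5 eV ✓

Therefore n = 3.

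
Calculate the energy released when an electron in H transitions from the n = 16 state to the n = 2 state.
3.3483 eV

The energy levels are E_n = -13.6057 eV / n².

Energy at n = 16: E_16 = -13.6057 / 16² = -0.0531473 eV
Energy at n = 2: E_2 = -13.6057 / 2² = -3.4014250 eV

For emission (electron falling to lower state), the photon energy is:
E_photon = E_16 - E_2 = |-0.0531473 - (-3.4014250)|
E_photon = 3.3483 eV

This energy is carried away by the emitted photon.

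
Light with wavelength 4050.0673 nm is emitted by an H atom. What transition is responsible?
n = 5 → n = 4

First, find the photon energy from the wavelength (hc = 1239.84 eV·nm):
E = hc/λ = 1239.84 eV·nm / 4050.0673 nm = 0.30612825 eV

The energy levels of hydrogen satisfy E_n = -13.6057 / n² eV, so an emission n_i → n_f releases
ΔE = 13.6057 × (1/n_f² − 1/n_i²) eV.

Setting ΔE equal to the photon energy:
1/n_f² − 1/n_i² = 0.30612825 / 13.6057 = 0.022500000

Since 1/n_i² must be positive, we need 1/n_f² > 0.022500000, i.e. n_f ≤ 6. For each allowed n_f, solve n_i = (1/n_f² − 0.022500000)^(−1/2) and check whether it is a whole number:
  n_f = 1: 1/n_i² = 1.000000000 − 0.022500000 = 0.977500000 → n_i = 1.011  (not an integer) ✗
  n_f = 2: 1/n_i² = 0.250000000 − 0.022500000 = 0.227500000 → n_i = 2.097  (not an integer) ✗
  n_f = 3: 1/n_i² = 0.111111111 − 0.022500000 = 0.088611111 → n_i = 3.359  (not an integer) ✗
  n_f = 4: 1/n_i² = 0.062500000 − 0.022500000 = 0.040000000 → n_i = 5.000  → integer, n_i = 5 ✓
  n_f = 5: 1/n_i² = 0.040000000 − 0.022500000 = 0.017500000 → n_i = 7.559  (not an integer) ✗
  n_f = 6: 1/n_i² = 0.027777778 − 0.022500000 = 0.005277778 → n_i = 13.765  (not an integer) ✗

Only n_f = 4 gives an integer upper level, n_i = 5.

The transition is from n = 5 to n = 4 (emission).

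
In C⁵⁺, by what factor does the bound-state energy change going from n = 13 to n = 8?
2.640625

Using E_n = -13.6057 Z² / n² eV with Z = 6:

E_8 = -13.6057 × 6² / 8² = -489.8052 / 64 = -7.653206250000 eV
E_13 = -13.6057 × 6² / 13² = -489.8052 / 169 = -2.898255621302 eV

The ratio is:
E_8/E_13 = (-7.653206250000) / (-2.898255621302)
E_8/E_13 = (-489.8052/64) / (-489.8052/169)
E_8/E_13 = 169/64
E_8/E_13 = 2.640625
(Note: the Z² factors cancel in the ratio.)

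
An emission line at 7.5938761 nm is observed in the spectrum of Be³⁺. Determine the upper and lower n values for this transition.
n = 2 → n = 1

First, find the photon energy from the wavelength (hc = 1239.84 eV·nm):
E = hc/λ = 1239.84 eV·nm / 7.5938761 nm = 163.26840 eV

The energy levels of Be³⁺ satisfy E_n = -13.6057 × 4² / n² eV, so an emission n_i → n_f releases
ΔE = 13.6057 × 4² × (1/n_f² − 1/n_i²) eV.

Setting ΔE equal to the photon energy:
1/n_f² − 1/n_i² = 163.26840 / (13.6057 × 4²) = 0.75000000

Since 1/n_i² must be positive, we need 1/n_f² > 0.75000000, i.e. n_f ≤ 1. For each allowed n_f, solve n_i = (1/n_f² − 0.75000000)^(−1/2) and check whether it is a whole number:
  n_f = 1: 1/n_i² = 1.00000000 − 0.75000000 = 0.25000000 → n_i = 2.000  → integer, n_i = 2 ✓

Only n_f = 1 gives an integer upper level, n_i = 2.

The transition is from n = 2 to n = 1 (emission).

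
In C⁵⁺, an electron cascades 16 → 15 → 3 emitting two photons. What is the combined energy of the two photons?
52.50950 eV

The energy levels of C⁵⁺ are E_n = -13.6057 × 6² / n² eV.

First transition (16 → 15):
ΔE₁ = |E_15 - E_16|
ΔE₁ = |-2.17691200000 - (-1.91330156250)| = 0.26361044 eV

Second transition (15 → 3):
ΔE₂ = |E_3 - E_15|
ΔE₂ = |-54.42280000000 - (-2.17691200000)| = 52.24588800 eV

Total energy released:
E_total = ΔE₁ + ΔE₂ = 0.26361044 + 52.24588800 = 52.50950 eV

Note: This equals the direct transition 16 → 3: 52.50950 eV ✓
Energy is conserved regardless of the path taken.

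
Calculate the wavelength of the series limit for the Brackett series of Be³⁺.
91.13 nm

The series limit corresponds to the transition from n = ∞ to n = 4.
This is the highest energy (shortest wavelength) transition in the Brackett series.

E_∞ = 0 eV
E_4 = -13.6057 × 4² / 4² = -13.6057 eV

Energy at series limit:
ΔE = E_∞ - E_4 = 0 - (-13.6057) = 13.6057 eV
λ = hc/E = 1239.84 eV·nm / 13.6057 eV = 91.13 nm

This energy equals the ionization energy from the n = 4 state of Be³⁺.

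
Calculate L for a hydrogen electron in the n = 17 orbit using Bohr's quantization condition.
1.79e-33 J·s (or 17ℏ)

In the Bohr model, angular momentum is quantized:
L = nℏ

where ℏ = h/(2π) = 1.0546e-34 J·s

For n = 17:
L = 17 × 1.0546e-34 J·s
L = 1.79e-33 J·s

This can also be written as L = 17ℏ.
The angular momentum is an integer multiple of the reduced Planck constant.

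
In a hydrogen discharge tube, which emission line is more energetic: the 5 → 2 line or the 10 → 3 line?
5 → 2

Calculate the energy for each transition:

Transition 5 → 2:
ΔE₁ = |E_2 - E_5| = |-13.6057/2² - (-13.6057/5²)|
ΔE₁ = |-3.4014250000 - (-0.5442280000)| = 2.8571970 eV

Transition 10 → 3:
ΔE₂ = |E_3 - E_10| = |-13.6057/3² - (-13.6057/10²)|
ΔE₂ = |-1.5117444444 - (-0.1360570000)| = 1.3756874 eV

Since 2.8571970 eV > 1.3756874 eV, the transition 5 → 2 emits the more energetic photon.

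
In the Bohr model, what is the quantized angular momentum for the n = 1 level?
1.05457e-34 J·s (or 1ℏ)

In the Bohr model, angular momentum is quantized:
L = nℏ

where ℏ = h/(2π) = 1.0545718e-34 J·s

For n = 1:
L = 1 × 1.0545718e-34 J·s
L = 1.05457e-34 J·s

This can also be written as L = 1ℏ.
The angular momentum is an integer multiple of the reduced Planck constant.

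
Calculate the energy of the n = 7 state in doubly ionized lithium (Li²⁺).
-2.499006 eV

For hydrogen-like ions, the energy levels scale with Z²:
E_n = -13.6057 Z² / n² eV

For Li²⁺ (Z = 3) at n = 7:
E_7 = -13.6057 × 3² / 7²
E_7 = -13.6057 × 9 / 49
E_7 = -122.4513 / 49
E_7 = -2.499006 eV

The energy is 9 times more negative than hydrogen at the same n due to the stronger nuclear charge.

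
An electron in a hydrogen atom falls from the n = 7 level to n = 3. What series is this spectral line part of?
Paschen series

The spectral series in hydrogen are named based on the final (lower) energy level:
- Lyman series: n_final = 1 (ultraviolet)
- Balmer series: n_final = 2 (visible/near-UV)
- Paschen series: n_final = 3 (infrared)
- Brackett series: n_final = 4 (infrared)
- Pfund series: n_final = 5 (far infrared)

Since this transition ends at n = 3, it belongs to the Paschen series.

For reference, this 7 → 3 line has photon energy
ΔE = 13.6057 eV × (1/3² - 1/7²) = 1.2340771 eV,
corresponding to wavelength λ = hc/ΔE = 1239.84 eV·nm / 1.2340771 eV = 1004.67 nm in the infrared region.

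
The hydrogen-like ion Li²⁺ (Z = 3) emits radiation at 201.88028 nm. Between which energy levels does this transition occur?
n = 9 → n = 4

First, find the photon energy from the wavelength (hc = 1239.84 eV·nm):
E = hc/λ = 1239.84 eV·nm / 201.88028 nm = 6.1414617 eV

The energy levels of Li²⁺ satisfy E_n = -13.6057 × 3² / n² eV, so an emission n_i → n_f releases
ΔE = 13.6057 × 3² × (1/n_f² − 1/n_i²) eV.

Setting ΔE equal to the photon energy:
1/n_f² − 1/n_i² = 6.1414617 / (13.6057 × 3²) = 0.050154320

Since 1/n_i² must be positive, we need 1/n_f² > 0.050154320, i.e. n_f ≤ 4. For each allowed n_f, solve n_i = (1/n_f² − 0.050154320)^(−1/2) and check whether it is a whole number:
  n_f = 1: 1/n_i² = 1.000000000 − 0.050154320 = 0.949845680 → n_i = 1.026  (not an integer) ✗
  n_f = 2: 1/n_i² = 0.250000000 − 0.050154320 = 0.199845680 → n_i = 2.237  (not an integer) ✗
  n_f = 3: 1/n_i² = 0.111111111 − 0.050154320 = 0.060956791 → n_i = 4.050  (not an integer) ✗
  n_f = 4: 1/n_i² = 0.062500000 − 0.050154320 = 0.012345680 → n_i = 9.000  → integer, n_i = 9 ✓

Only n_f = 4 gives an integer upper level, n_i = 9.

The transition is from n = 9 to n = 4 (emission).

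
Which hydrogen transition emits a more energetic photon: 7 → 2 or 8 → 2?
8 → 2

Calculate the energy for each transition:

Transition 7 → 2:
ΔE₁ = |E_2 - E_7| = |-13.6057/2² - (-13.6057/7²)|
ΔE₁ = |-3.40142500 - (-0.27766735)| = 3.12376 eV

Transition 8 → 2:
ΔE₂ = |E_2 - E_8| = |-13.6057/2² - (-13.6057/8²)|
ΔE₂ = |-3.40142500 - (-0.21258906)| = 3.18884 eV

Since 3.18884 eV > 3.12376 eV, the transition 8 → 2 emits the more energetic photon.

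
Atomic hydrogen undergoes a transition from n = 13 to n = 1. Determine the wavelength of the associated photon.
91.67 nm

First, find the transition energy using E_n = -13.6057 / n² eV:
E_13 = -13.6057 / 13² = -0.0805 eV
E_1 = -13.6057 / 1² = -13.6057 eV

Photon energy: |ΔE| = |E_1 - E_13| = 13.5252 eV

Convert to wavelength using E = hc/λ with hc = 1239.84 eV·nm:
λ = hc/E = 1239.84 eV·nm / 13.5252 eV
λ = 91.67 nm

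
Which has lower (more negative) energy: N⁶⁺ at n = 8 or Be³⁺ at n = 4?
Be³⁺ at n = 4 (E = -13.605700 eV)

Using E_n = -13.6057 Z² / n² eV:

N⁶⁺ (Z = 7) at n = 8:
E = -13.6057 × 7² / 8² = -13.6057 × 49 / 64 = -10.416864063 eV

Be³⁺ (Z = 4) at n = 4:
E = -13.6057 × 4² / 4² = -13.6057 × 16 / 16 = -13.605700000 eV

Since -13.605700000 eV < -10.416864063 eV,
Be³⁺ at n = 4 is more tightly bound (requires more energy to ionize).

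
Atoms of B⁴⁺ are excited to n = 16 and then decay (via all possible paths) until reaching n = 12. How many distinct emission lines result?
10

The electron can occupy levels n = 12, 13, ..., 16 during de-excitation — that is m = 16 - 12 + 1 = 5 distinct levels.

The number of distinct spectral lines equals the number of ways to choose 2 of these m levels (each pair gives one possible emission transition):

Number of lines = m(m-1)/2 = 5×4/2 = 10

These correspond to all possible transitions between the 5 levels:
16 → 15, 16 → 14, 16 → 13, 16 → 12, 15 → 14, 15 → 13, 15 → 12, 14 → 13...

Each transition produces a photon with a unique energy (and thus wavelength). This count does not depend on Z.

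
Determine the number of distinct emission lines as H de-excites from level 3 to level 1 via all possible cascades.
3

The electron can occupy levels n = 1, 2, ..., 3 during de-excitation — that is m = 3 - 1 + 1 = 3 distinct levels.

The number of distinct spectral lines equals the number of ways to choose 2 of these m levels (each pair gives one possible emission transition):

Number of lines = m(m-1)/2 = 3×2/2 = 3

These correspond to all possible transitions between the 3 levels:
3 → 2, 3 → 1, 2 → 1

Each transition produces a photon with a unique energy (and thus wavelength). This count does not depend on Z.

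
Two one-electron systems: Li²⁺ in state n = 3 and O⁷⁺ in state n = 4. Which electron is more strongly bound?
O⁷⁺ at n = 4 (E = -54.423 eV)

Using E_n = -13.6057 Z² / n² eV:

Li²⁺ (Z = 3) at n = 3:
E = -13.6057 × 3² / 3² = -13.6057 × 9 / 9 = -13.605700 eV

O⁷⁺ (Z = 8) at n = 4:
E = -13.6057 × 8² / 4² = -13.6057 × 64 / 16 = -54.422800 eV

Since -54.422800 eV < -13.605700 eV,
O⁷⁺ at n = 4 is more tightly bound (requires more energy to ionize).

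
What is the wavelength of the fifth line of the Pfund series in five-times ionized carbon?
84.37640 nm

The lines of a series are numbered from the longest wavelength (smallest ΔE) outward; the fifth line is the transition from n = n_f + 5 to n_f.
The Pfund series has all transitions ending at n_f = 5.

For C⁵⁺ (Z = 6), the fifth line (ε-line) is the jump from n = 10 to n = 5:
E_10 = -13.6057 × 6² / 10² = -4.8980520 eV
E_5 = -13.6057 × 6² / 5² = -19.5922080 eV
ΔE = E_10 - E_5 = 14.6941560 eV

λ = hc/E = 1239.84 eV·nm / 14.6941560 eV
λ = 84.37640 nm

This is the ε-line of the Pfund series in C⁵⁺.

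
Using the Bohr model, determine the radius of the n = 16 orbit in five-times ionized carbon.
2.25782 nm (or 22.57823 Å)

The Bohr radius formula is:
r_n = n² a₀ / Z

where a₀ = 0.05291772 nm is the Bohr radius.

For C⁵⁺ (Z = 6) at n = 16:
r_16 = 16² × 0.05291772 nm / 6
r_16 = 256 × 0.05291772 nm / 6
r_16 = 13.546936 nm / 6
r_16 = 2.25782 nm

The electron orbits at approximately 2.25782 nm from the nucleus.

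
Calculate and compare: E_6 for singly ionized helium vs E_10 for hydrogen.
He⁺ at n = 6 (E = -1.51174 eV)

Using E_n = -13.6057 Z² / n² eV:

He⁺ (Z = 2) at n = 6:
E = -13.6057 × 2² / 6² = -13.6057 × 4 / 36 = -1.51174444 eV

H (Z = 1) at n = 10:
E = -13.6057 × 1² / 10² = -13.6057 × 1 / 100 = -0.13605700 eV

Since -1.51174444 eV < -0.13605700 eV,
He⁺ at n = 6 is more tightly bound (requires more energy to ionize).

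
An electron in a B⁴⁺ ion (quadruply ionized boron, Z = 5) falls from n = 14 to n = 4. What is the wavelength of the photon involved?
63.505055 nm

First, find the transition energy using E_n = -13.6057 Z² / n² eV:
E_14 = -13.6057 × 5² / 14² = -1.73542092 eV
E_4 = -13.6057 × 5² / 4² = -21.25890625 eV

Photon energy: |ΔE| = |E_4 - E_14| = 19.52348533 eV

Convert to wavelength using E = hc/λ with hc = 1239.84 eV·nm:
λ = hc/E = 1239.84 eV·nm / 19.52348533 eV
λ = 63.505055 nm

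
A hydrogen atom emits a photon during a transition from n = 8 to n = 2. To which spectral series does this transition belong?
Balmer series

The spectral series in hydrogen are named based on the final (lower) energy level:
- Lyman series: n_final = 1 (ultraviolet)
- Balmer series: n_final = 2 (visible/near-UV)
- Paschen series: n_final = 3 (infrared)
- Brackett series: n_final = 4 (infrared)
- Pfund series: n_final = 5 (far infrared)

Since this transition ends at n = 2, it belongs to the Balmer series.

For reference, this 8 → 2 line has photon energy
ΔE = 13.6057 eV × (1/2² - 1/8²) = 3.18883594 eV,
corresponding to wavelength λ = hc/ΔE = 1239.84 eV·nm / 3.18883594 eV = 388.8065 nm in the visible/near-UV region.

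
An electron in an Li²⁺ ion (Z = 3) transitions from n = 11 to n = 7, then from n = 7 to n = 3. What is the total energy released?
12.59371 eV

The energy levels of Li²⁺ are E_n = -13.6057 × 3² / n² eV.

First transition (11 → 7):
ΔE₁ = |E_7 - E_11|
ΔE₁ = |-2.49900612245 - (-1.01199421488)| = 1.48701191 eV

Second transition (7 → 3):
ΔE₂ = |E_3 - E_7|
ΔE₂ = |-13.60570000000 - (-2.49900612245)| = 11.10669388 eV

Total energy released:
E_total = ΔE₁ + ΔE₂ = 1.48701191 + 11.10669388 = 12.59371 eV

Note: This equals the direct transition 11 → 3: 12.59371 eV ✓
Energy is conserved regardless of the path taken.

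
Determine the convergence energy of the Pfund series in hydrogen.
0.54423 eV

The series limit corresponds to the transition from n = ∞ to n = 5.
This is the highest energy (shortest wavelength) transition in the Pfund series.

E_∞ = 0 eV
E_5 = -13.6057 / 5² = -0.54423 eV

Energy at series limit:
ΔE = E_∞ - E_5 = 0 - (-0.54423) = 0.54423 eV

This energy equals the ionization energy from the n = 5 state of hydrogen.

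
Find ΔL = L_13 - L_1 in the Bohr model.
1.26549e-33 J·s (or 12ℏ)

In the Bohr model, L_n = nℏ where ℏ = 1.0545718e-34 J·s.

L_13 = 13ℏ = 1.3709433e-33 J·s
L_1 = 1ℏ = 1.0545718e-34 J·s

ΔL = L_13 - L_1 = (13 - 1)ℏ = 12ℏ
ΔL = 12 × 1.0545718e-34 J·s = 1.26549e-33 J·s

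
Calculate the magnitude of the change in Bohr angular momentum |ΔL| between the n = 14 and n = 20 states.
6.327e-34 J·s (or 6ℏ)

In the Bohr model, L_n = nℏ where ℏ = 1.05457e-34 J·s.

L_20 = 20ℏ = 2.10914e-33 J·s
L_14 = 14ℏ = 1.47640e-33 J·s

ΔL = L_20 - L_14 = (20 - 14)ℏ = 6ℏ
ΔL = 6 × 1.05457e-34 J·s = 6.327e-34 J·s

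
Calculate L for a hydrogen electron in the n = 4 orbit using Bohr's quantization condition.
4.22e-34 J·s (or 4ℏ)

In the Bohr model, angular momentum is quantized:
L = nℏ

where ℏ = h/(2π) = 1.0546e-34 J·s

For n = 4:
L = 4 × 1.0546e-34 J·s
L = 4.22e-34 J·s

This can also be written as L = 4ℏ.
The angular momentum is an integer multiple of the reduced Planck constant.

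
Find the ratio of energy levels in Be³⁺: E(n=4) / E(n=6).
2.25000

Using E_n = -13.6057 Z² / n² eV with Z = 4:

E_4 = -13.6057 × 4² / 4² = -217.6912 / 16 = -13.60570000000 eV
E_6 = -13.6057 × 4² / 6² = -217.6912 / 36 = -6.04697777778 eV

The ratio is:
E_4/E_6 = (-13.60570000000) / (-6.04697777778)
E_4/E_6 = (-217.6912/16) / (-217.6912/36)
E_4/E_6 = 36/16
E_4/E_6 = 2.25000
(Note: the Z² factors cancel in the ratio.)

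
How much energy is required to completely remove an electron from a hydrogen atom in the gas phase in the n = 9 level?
0.167972 eV

The ionization energy is the energy needed to remove the electron completely (n → ∞).

For hydrogen, E_n = -13.6057 eV / n².

At n = 9: E_9 = -13.6057 / 9² = -0.167971605 eV
At n = ∞: E_∞ = 0 eV

Ionization energy = E_∞ - E_9 = 0 - (-0.167971605) = 0.167971605 eV
Ionization energy ≈ 0.167972 eV

This is also called the binding energy of the electron in state n = 9.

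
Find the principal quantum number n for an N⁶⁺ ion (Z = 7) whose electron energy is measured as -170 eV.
n = 2

The exact energy levels follow E_n = -13.6057 Z² / n² eV with Z = 7.

The measured value (-170 eV) is reported to only 2 significant figures, so we must test candidate n values and see which one matches to that precision.

Candidate energies:
  n = 1:  E = -13.6057 × 7² / 1² = -666.67930 eV
  n = 2:  E = -13.6057 × 7² / 2² = -166.66983 eV  ← matches
  n = 3:  E = -13.6057 × 7² / 3² = -74.07548 eV
  n = 4:  E = -13.6057 × 7² / 4² = -41.66746 eV

Checking against the measurement of -170 eV (2 sig figs), only n = 2 agrees:
E_2 = -166.66983 eV, which rounds to -170 eV ✓

Therefore n = 2.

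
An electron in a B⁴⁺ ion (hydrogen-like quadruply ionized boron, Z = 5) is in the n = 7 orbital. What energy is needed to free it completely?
6.942 eV

The ionization energy is the energy needed to remove the electron completely (n → ∞).

For a hydrogen-like ion with Z = 5, E_n = -13.6057 Z² / n² eV.

At n = 7: E_7 = -13.6057 × 5² / 7² = -6.941684 eV
At n = ∞: E_∞ = 0 eV

Ionization energy = E_∞ - E_7 = 0 - (-6.941684) = 6.941684 eV
Ionization energy ≈ 6.942 eV

This is also called the binding energy of the electron in state n = 7.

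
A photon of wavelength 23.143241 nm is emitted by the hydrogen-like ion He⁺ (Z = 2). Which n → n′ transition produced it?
n = 8 → n = 1

First, find the photon energy from the wavelength (hc = 1239.84 eV·nm):
E = hc/λ = 1239.84 eV·nm / 23.143241 nm = 53.572445 eV

The energy levels of He⁺ satisfy E_n = -13.6057 × 2² / n² eV, so an emission n_i → n_f releases
ΔE = 13.6057 × 2² × (1/n_f² − 1/n_i²) eV.

Setting ΔE equal to the photon energy:
1/n_f² − 1/n_i² = 53.572445 / (13.6057 × 2²) = 0.98437502

Since 1/n_i² must be positive, we need 1/n_f² > 0.98437502, i.e. n_f ≤ 1. For each allowed n_f, solve n_i = (1/n_f² − 0.98437502)^(−1/2) and check whether it is a whole number:
  n_f = 1: 1/n_i² = 1.00000000 − 0.98437502 = 0.01562498 → n_i = 8.000  → integer, n_i = 8 ✓

Only n_f = 1 gives an integer upper level, n_i = 8.

The transition is from n = 8 to n = 1 (emission).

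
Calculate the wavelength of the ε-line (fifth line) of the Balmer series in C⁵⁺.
11.03 nm

The lines of a series are numbered from the longest wavelength (smallest ΔE) outward; the fifth line is the transition from n = n_f + 5 to n_f.
The Balmer series has all transitions ending at n_f = 2.

For C⁵⁺ (Z = 6), the fifth line (ε-line) is the jump from n = 7 to n = 2:
E_7 = -13.6057 × 6² / 7² = -9.9960 eV
E_2 = -13.6057 × 6² / 2² = -122.4513 eV
ΔE = E_7 - E_2 = 112.4553 eV

λ = hc/E = 1239.84 eV·nm / 112.4553 eV
λ = 11.03 nm

This is the ε-line of the Balmer series in C⁵⁺.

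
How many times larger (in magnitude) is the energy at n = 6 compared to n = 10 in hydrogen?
2.777778

Using E_n = -13.6057 Z² / n² eV with Z = 1:

E_6 = -13.6057 / 6² = -13.6057 / 36 = -0.377936111111 eV
E_10 = -13.6057 / 10² = -13.6057 / 100 = -0.136057000000 eV

The ratio is:
E_6/E_10 = (-0.377936111111) / (-0.136057000000)
E_6/E_10 = (-13.6057/36) / (-13.6057/100)
E_6/E_10 = 100/36
E_6/E_10 = 2.777778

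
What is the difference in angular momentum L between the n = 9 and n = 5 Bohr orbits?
4.22e-34 J·s (or 4ℏ)

In the Bohr model, L_n = nℏ where ℏ = 1.0546e-34 J·s.

L_9 = 9ℏ = 9.4914e-34 J·s
L_5 = 5ℏ = 5.2730e-34 J·s

ΔL = L_9 - L_5 = (9 - 5)ℏ = 4ℏ
ΔL = 4 × 1.0546e-34 J·s = 4.22e-34 J·s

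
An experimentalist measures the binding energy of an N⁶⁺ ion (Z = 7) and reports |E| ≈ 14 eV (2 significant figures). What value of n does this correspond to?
n = 7

The exact energy levels follow E_n = -13.6057 Z² / n² eV with Z = 7.

The measured value (-14 eV) is reported to only 2 significant figures, so we must test candidate n values and see which one matches to that precision.

Candidate energies:
  n = 5:  E = -13.6057 × 7² / 5² = -26.66717 eV
  n = 6:  E = -13.6057 × 7² / 6² = -18.51887 eV
  n = 7:  E = -13.6057 × 7² / 7² = -13.60570 eV  ← matches
  n = 8:  E = -13.6057 × 7² / 8² = -10.41686 eV
  n = 9:  E = -13.6057 × 7² / 9² = -8.23061 eV

Checking against the measurement of -14 eV (2 sig figs), only n = 7 agrees:
E_7 = -13.60570 eV, which rounds to -14 eV ✓

Therefore n = 7.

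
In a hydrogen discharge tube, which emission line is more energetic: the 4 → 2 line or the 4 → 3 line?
4 → 2

Calculate the energy for each transition:

Transition 4 → 2:
ΔE₁ = |E_2 - E_4| = |-13.6057/2² - (-13.6057/4²)|
ΔE₁ = |-3.40142500 - (-0.85035625)| = 2.55107 eV

Transition 4 → 3:
ΔE₂ = |E_3 - E_4| = |-13.6057/3² - (-13.6057/4²)|
ΔE₂ = |-1.51174444 - (-0.85035625)| = 0.66139 eV

Since 2.55107 eV > 0.66139 eV, the transition 4 → 2 emits the more energetic photon.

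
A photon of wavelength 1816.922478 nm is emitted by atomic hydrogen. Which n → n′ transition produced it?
n = 9 → n = 4

First, find the photon energy from the wavelength (hc = 1239.84 eV·nm):
E = hc/λ = 1239.84 eV·nm / 1816.922478 nm = 0.68238464 eV

The energy levels of hydrogen satisfy E_n = -13.6057 / n² eV, so an emission n_i → n_f releases
ΔE = 13.6057 × (1/n_f² − 1/n_i²) eV.

Setting ΔE equal to the photon energy:
1/n_f² − 1/n_i² = 0.68238464 / 13.6057 = 0.050154321

Since 1/n_i² must be positive, we need 1/n_f² > 0.050154321, i.e. n_f ≤ 4. For each allowed n_f, solve n_i = (1/n_f² − 0.050154321)^(−1/2) and check whether it is a whole number:
  n_f = 1: 1/n_i² = 1.000000000 − 0.050154321 = 0.949845679 → n_i = 1.026  (not an integer) ✗
  n_f = 2: 1/n_i² = 0.250000000 − 0.050154321 = 0.199845679 → n_i = 2.237  (not an integer) ✗
  n_f = 3: 1/n_i² = 0.111111111 − 0.050154321 = 0.060956790 → n_i = 4.050  (not an integer) ✗
  n_f = 4: 1/n_i² = 0.062500000 − 0.050154321 = 0.012345679 → n_i = 9.000  → integer, n_i = 9 ✓

Only n_f = 4 gives an integer upper level, n_i = 9.

The transition is from n = 9 to n = 4 (emission).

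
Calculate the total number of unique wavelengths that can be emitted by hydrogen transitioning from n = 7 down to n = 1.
21

The electron can occupy levels n = 1, 2, ..., 7 during de-excitation — that is m = 7 - 1 + 1 = 7 distinct levels.

The number of distinct spectral lines equals the number of ways to choose 2 of these m levels (each pair gives one possible emission transition):

Number of lines = m(m-1)/2 = 7×6/2 = 21

These correspond to all possible transitions between the 7 levels:
7 → 6, 7 → 5, 7 → 4, 7 → 3, 7 → 2, 7 → 1, 6 → 5, 6 → 4...

Each transition produces a photon with a unique energy (and thus wavelength). This count does not depend on Z.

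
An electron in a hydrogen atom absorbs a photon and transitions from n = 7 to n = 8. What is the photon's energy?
0.07 eV

The energy levels of a hydrogen-like atom are E_n = -13.6057 eV / n².

Energy at n = 7: E_7 = -13.6057 / 7² = -0.27767 eV
Energy at n = 8: E_8 = -13.6057 / 8² = -0.21259 eV

The excitation energy is the difference:
ΔE = E_8 - E_7
ΔE = -0.21259 - (-0.27767)
ΔE = 0.07 eV

Since this is positive, energy must be absorbed (photon absorption).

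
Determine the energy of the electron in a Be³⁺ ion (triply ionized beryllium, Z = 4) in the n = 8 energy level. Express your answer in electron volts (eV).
-3.401425 eV

The energy levels of a hydrogen-like atom are given by:
E_n = -13.6057 Z² / n² eV  (with Z = 4 for Be³⁺)

For n = 8:
E_8 = -13.6057 × 4² / 8²
E_8 = -13.6057 × 16 / 64
E_8 = -3.401425 eV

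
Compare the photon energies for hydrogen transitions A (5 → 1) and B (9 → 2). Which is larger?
5 → 1

Calculate the energy for each transition:

Transition 5 → 1:
ΔE₁ = |E_1 - E_5| = |-13.6057/1² - (-13.6057/5²)|
ΔE₁ = |-13.605700000000 - (-0.544228000000)| = 13.061472000 eV

Transition 9 → 2:
ΔE₂ = |E_2 - E_9| = |-13.6057/2² - (-13.6057/9²)|
ΔE₂ = |-3.401425000000 - (-0.167971604938)| = 3.233453395 eV

Since 13.061472000 eV > 3.233453395 eV, the transition 5 → 1 emits the more energetic photon.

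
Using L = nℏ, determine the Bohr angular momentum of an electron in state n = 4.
4.22e-34 J·s (or 4ℏ)

In the Bohr model, angular momentum is quantized:
L = nℏ

where ℏ = h/(2π) = 1.0546e-34 J·s

For n = 4:
L = 4 × 1.0546e-34 J·s
L = 4.22e-34 J·s

This can also be written as L = 4ℏ.
The angular momentum is an integer multiple of the reduced Planck constant.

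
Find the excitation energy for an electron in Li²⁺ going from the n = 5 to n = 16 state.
4.41973 eV

The energy levels of a hydrogen-like atom are E_n = -13.6057 Z² eV / n².

Energy at n = 5: E_5 = -13.6057 × 3² / 5² = -4.89805200 eV
Energy at n = 16: E_16 = -13.6057 × 3² / 16² = -0.47832539 eV

The excitation energy is the difference:
ΔE = E_16 - E_5
ΔE = -0.47832539 - (-4.89805200)
ΔE = 4.41973 eV

Since this is positive, energy must be absorbed (photon absorption).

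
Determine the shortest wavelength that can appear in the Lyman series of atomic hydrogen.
91.127 nm

The series limit corresponds to the transition from n = ∞ to n = 1.
This is the highest energy (shortest wavelength) transition in the Lyman series.

E_∞ = 0 eV
E_1 = -13.6057 / 1² = -13.60570 eV

Energy at series limit:
ΔE = E_∞ - E_1 = 0 - (-13.60570) = 13.60570 eV
λ = hc/E = 1239.84 eV·nm / 13.60570 eV = 91.127 nm

This energy equals the ionization energy from the n = 1 state of hydrogen.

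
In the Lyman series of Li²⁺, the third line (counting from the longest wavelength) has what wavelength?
10.8002 nm

The lines of a series are numbered from the longest wavelength (smallest ΔE) outward; the third line is the transition from n = n_f + 3 to n_f.
The Lyman series has all transitions ending at n_f = 1.

For Li²⁺ (Z = 3), the third line (γ-line) is the jump from n = 4 to n = 1:
E_4 = -13.6057 × 3² / 4² = -7.653206 eV
E_1 = -13.6057 × 3² / 1² = -122.451300 eV
ΔE = E_4 - E_1 = 114.798094 eV

λ = hc/E = 1239.84 eV·nm / 114.798094 eV
λ = 10.8002 nm

This is the γ-line of the Lyman series in Li²⁺.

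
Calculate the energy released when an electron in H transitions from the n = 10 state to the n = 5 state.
0.4082 eV

The energy levels are E_n = -13.6057 eV / n².

Energy at n = 10: E_10 = -13.6057 / 10² = -0.1360570 eV
Energy at n = 5: E_5 = -13.6057 / 5² = -0.5442280 eV

For emission (electron falling to lower state), the photon energy is:
E_photon = E_10 - E_5 = |-0.1360570 - (-0.5442280)|
E_photon = 0.4082 eV

This energy is carried away by the emitted photon.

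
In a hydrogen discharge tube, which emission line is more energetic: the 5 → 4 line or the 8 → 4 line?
8 → 4

Calculate the energy for each transition:

Transition 5 → 4:
ΔE₁ = |E_4 - E_5| = |-13.6057/4² - (-13.6057/5²)|
ΔE₁ = |-0.8503562500 - (-0.5442280000)| = 0.3061283 eV

Transition 8 → 4:
ΔE₂ = |E_4 - E_8| = |-13.6057/4² - (-13.6057/8²)|
ΔE₂ = |-0.8503562500 - (-0.2125890625)| = 0.6377672 eV

Since 0.6377672 eV > 0.3061283 eV, the transition 8 → 4 emits the more energetic photon.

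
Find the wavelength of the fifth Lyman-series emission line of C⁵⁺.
2.60361 nm

The lines of a series are numbered from the longest wavelength (smallest ΔE) outward; the fifth line is the transition from n = n_f + 5 to n_f.
The Lyman series has all transitions ending at n_f = 1.

For C⁵⁺ (Z = 6), the fifth line (ε-line) is the jump from n = 6 to n = 1:
E_6 = -13.6057 × 6² / 6² = -13.6057000 eV
E_1 = -13.6057 × 6² / 1² = -489.8052000 eV
ΔE = E_6 - E_1 = 476.1995000 eV

λ = hc/E = 1239.84 eV·nm / 476.1995000 eV
λ = 2.60361 nm

This is the ε-line of the Lyman series in C⁵⁺.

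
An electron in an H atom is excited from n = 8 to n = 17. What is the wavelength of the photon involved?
7491.00 nm

First, find the transition energy using E_n = -13.6057 / n² eV:
E_8 = -13.6057 / 8² = -0.21258906 eV
E_17 = -13.6057 / 17² = -0.04707855 eV

Photon energy: |ΔE| = |E_17 - E_8| = 0.16551051 eV

Convert to wavelength using E = hc/λ with hc = 1239.84 eV·nm:
λ = hc/E = 1239.84 eV·nm / 0.16551051 eV
λ = 7491.00 nm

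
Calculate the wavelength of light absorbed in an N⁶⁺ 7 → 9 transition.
230.663986 nm

First, find the transition energy using E_n = -13.6057 Z² / n² eV:
E_7 = -13.6057 × 7² / 7² = -13.6057000000 eV
E_9 = -13.6057 × 7² / 9² = -8.2306086420 eV

Photon energy: |ΔE| = |E_9 - E_7| = 5.3750913580 eV

Convert to wavelength using E = hc/λ with hc = 1239.84 eV·nm:
λ = hc/E = 1239.84 eV·nm / 5.3750913580 eV
λ = 230.663986 nm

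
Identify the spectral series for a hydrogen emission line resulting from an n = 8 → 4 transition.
Brackett series

The spectral series in hydrogen are named based on the final (lower) energy level:
- Lyman series: n_final = 1 (ultraviolet)
- Balmer series: n_final = 2 (visible/near-UV)
- Paschen series: n_final = 3 (infrared)
- Brackett series: n_final = 4 (infrared)
- Pfund series: n_final = 5 (far infrared)

Since this transition ends at n = 4, it belongs to the Brackett series.

For reference, this 8 → 4 line has photon energy
ΔE = 13.6057 eV × (1/4² - 1/8²) = 0.637767188 eV,
corresponding to wavelength λ = hc/ΔE = 1239.84 eV·nm / 0.637767188 eV = 1944.032 nm in the infrared region.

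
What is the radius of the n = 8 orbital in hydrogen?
3.3867 nm (or 33.8673 Å)

The Bohr radius formula is:
r_n = n² a₀ / Z

where a₀ = 0.0529177 nm is the Bohr radius.

For H (Z = 1) at n = 8:
r_8 = 8² × 0.0529177 nm / 1
r_8 = 64 × 0.0529177 nm / 1
r_8 = 3.38673 nm / 1
r_8 = 3.3867 nm

The electron orbits at approximately 3.3867 nm from the nucleus.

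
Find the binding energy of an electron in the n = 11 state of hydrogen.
0.112444 eV

The ionization energy is the energy needed to remove the electron completely (n → ∞).

For hydrogen, E_n = -13.6057 eV / n².

At n = 11: E_11 = -13.6057 / 11² = -0.112443802 eV
At n = ∞: E_∞ = 0 eV

Ionization energy = E_∞ - E_11 = 0 - (-0.112443802) = 0.112443802 eV
Ionization energy ≈ 0.112444 eV

This is also called the binding energy of the electron in state n = 11.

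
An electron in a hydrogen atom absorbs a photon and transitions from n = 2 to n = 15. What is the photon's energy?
3.341 eV

The energy levels of a hydrogen-like atom are E_n = -13.6057 eV / n².

Energy at n = 2: E_2 = -13.6057 / 2² = -3.401425 eV
Energy at n = 15: E_15 = -13.6057 / 15² = -0.060470 eV

The excitation energy is the difference:
ΔE = E_15 - E_2
ΔE = -0.060470 - (-3.401425)
ΔE = 3.341 eV

Since this is positive, energy must be absorbed (photon absorption).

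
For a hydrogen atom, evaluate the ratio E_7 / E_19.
7.367347

Using E_n = -13.6057 Z² / n² eV with Z = 1:

E_7 = -13.6057 / 7² = -13.6057 / 49 = -0.277667346939 eV
E_19 = -13.6057 / 19² = -13.6057 / 361 = -0.037688919668 eV

The ratio is:
E_7/E_19 = (-0.277667346939) / (-0.037688919668)
E_7/E_19 = (-13.6057/49) / (-13.6057/361)
E_7/E_19 = 361/49
E_7/E_19 = 7.367347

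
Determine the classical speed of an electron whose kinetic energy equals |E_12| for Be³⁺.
7.2923e+05 m/s (or 0.243245% of c)

The binding energy at n = 12 for Be³⁺ is:
E_12 = -13.6057 × 4²/12² = -1.51174444 eV
|E_12| = 1.51174444 eV

Convert to Joules:
KE = 1.51174444 eV × (1.602177 × 10⁻¹⁹ J/eV) = 2.422082e-19 J

Using KE = ½mv²:
v = √(2·KE/m_e)
v = √(2 × 2.422082e-19 J / 9.10938 × 10⁻³¹ kg)
v = 7.2923e+05 m/s

This is approximately 0.243245% the speed of light.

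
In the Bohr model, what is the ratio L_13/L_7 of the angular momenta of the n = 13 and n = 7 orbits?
1.857143

In the Bohr model, L_n = nℏ, so the ratio is purely the ratio of quantum numbers:

L_13/L_7 = 13ℏ / 7ℏ = 13/7 = 1.857143

The angular momentum scales linearly with n.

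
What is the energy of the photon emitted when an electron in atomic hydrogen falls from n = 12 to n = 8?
0.12 eV

The energy levels are E_n = -13.6057 eV / n².

Energy at n = 12: E_12 = -13.6057 / 12² = -0.09448 eV
Energy at n = 8: E_8 = -13.6057 / 8² = -0.21259 eV

For emission (electron falling to lower state), the photon energy is:
E_photon = E_12 - E_8 = |-0.09448 - (-0.21259)|
E_photon = 0.12 eV

This energy is carried away by the emitted photon.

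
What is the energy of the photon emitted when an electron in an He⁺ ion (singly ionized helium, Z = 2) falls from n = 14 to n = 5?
1.899245 eV

The energy levels are E_n = -13.6057 Z² eV / n².

Energy at n = 14: E_14 = -13.6057 × 2² / 14² = -0.277667347 eV
Energy at n = 5: E_5 = -13.6057 × 2² / 5² = -2.176912000 eV

For emission (electron falling to lower state), the photon energy is:
E_photon = E_14 - E_5 = |-0.277667347 - (-2.176912000)|
E_photon = 1.899245 eV

This energy is carried away by the emitted photon.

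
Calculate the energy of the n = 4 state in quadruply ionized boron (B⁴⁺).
-21.26 eV

For hydrogen-like ions, the energy levels scale with Z²:
E_n = -13.6057 Z² / n² eV

For B⁴⁺ (Z = 5) at n = 4:
E_4 = -13.6057 × 5² / 4²
E_4 = -13.6057 × 25 / 16
E_4 = -340.1425 / 16
E_4 = -21.26 eV

The energy is 25 times more negative than hydrogen at the same n due to the stronger nuclear charge.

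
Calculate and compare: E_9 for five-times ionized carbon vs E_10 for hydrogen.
C⁵⁺ at n = 9 (E = -6.046978 eV)

Using E_n = -13.6057 Z² / n² eV:

C⁵⁺ (Z = 6) at n = 9:
E = -13.6057 × 6² / 9² = -13.6057 × 36 / 81 = -6.046977778 eV

H (Z = 1) at n = 10:
E = -13.6057 × 1² / 10² = -13.6057 × 1 / 100 = -0.136057000 eV

Since -6.046977778 eV < -0.136057000 eV,
C⁵⁺ at n = 9 is more tightly bound (requires more energy to ionize).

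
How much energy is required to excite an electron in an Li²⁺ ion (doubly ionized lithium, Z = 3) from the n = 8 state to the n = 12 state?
1.062945 eV

The energy levels of a hydrogen-like atom are E_n = -13.6057 Z² eV / n².

Energy at n = 8: E_8 = -13.6057 × 3² / 8² = -1.913301563 eV
Energy at n = 12: E_12 = -13.6057 × 3² / 12² = -0.850356250 eV

The excitation energy is the difference:
ΔE = E_12 - E_8
ΔE = -0.850356250 - (-1.913301563)
ΔE = 1.062945 eV

Since this is positive, energy must be absorbed (photon absorption).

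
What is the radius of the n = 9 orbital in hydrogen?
4.2863 nm (or 42.8633 Å)

The Bohr radius formula is:
r_n = n² a₀ / Z

where a₀ = 0.0529177 nm is the Bohr radius.

For H (Z = 1) at n = 9:
r_9 = 9² × 0.0529177 nm / 1
r_9 = 81 × 0.0529177 nm / 1
r_9 = 4.28633 nm / 1
r_9 = 4.2863 nm

The electron orbits at approximately 4.2863 nm from the nucleus.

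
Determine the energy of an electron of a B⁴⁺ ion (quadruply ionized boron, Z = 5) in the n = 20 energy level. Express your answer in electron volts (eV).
-0.8504 eV

The energy levels of a hydrogen-like atom are given by:
E_n = -13.6057 Z² / n² eV  (with Z = 5 for B⁴⁺)

For n = 20:
E_20 = -13.6057 × 5² / 20²
E_20 = -13.6057 × 25 / 400
E_20 = -0.8504 eV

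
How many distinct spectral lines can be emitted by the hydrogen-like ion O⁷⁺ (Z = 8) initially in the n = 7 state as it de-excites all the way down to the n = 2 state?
15

The electron can occupy levels n = 2, 3, ..., 7 during de-excitation — that is m = 7 - 2 + 1 = 6 distinct levels.

The number of distinct spectral lines equals the number of ways to choose 2 of these m levels (each pair gives one possible emission transition):

Number of lines = m(m-1)/2 = 6×5/2 = 15

These correspond to all possible transitions between the 6 levels:
7 → 6, 7 → 5, 7 → 4, 7 → 3, 7 → 2, 6 → 5, 6 → 4, 6 → 3...

Each transition produces a photon with a unique energy (and thus wavelength). This count does not depend on Z.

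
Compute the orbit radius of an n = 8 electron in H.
3.3867 nm (or 33.8673 Å)

The Bohr radius formula is:
r_n = n² a₀ / Z

where a₀ = 0.0529177 nm is the Bohr radius.

For H (Z = 1) at n = 8:
r_8 = 8² × 0.0529177 nm / 1
r_8 = 64 × 0.0529177 nm / 1
r_8 = 3.38673 nm / 1
r_8 = 3.3867 nm

The electron orbits at approximately 3.3867 nm from the nucleus.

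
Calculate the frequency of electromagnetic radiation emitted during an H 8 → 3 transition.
3.14e+14 Hz

First, find the transition energy:
E_8 = -13.6057 / 8² = -0.21259 eV
E_3 = -13.6057 / 3² = -1.51174 eV
|ΔE| = |E_3 - E_8| = 1.29915 eV

Convert to Joules: E = 1.29915 eV × (1.602177 × 10⁻¹⁹ J/eV) = 2.0815e-19 J

Using E = hf:
f = E/h = 2.0815e-19 J / (6.62607 × 10⁻³⁴ J·s)
f = 3.14e+14 Hz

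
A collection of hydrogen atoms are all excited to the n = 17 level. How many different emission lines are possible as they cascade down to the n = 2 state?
120

The electron can occupy levels n = 2, 3, ..., 17 during de-excitation — that is m = 17 - 2 + 1 = 16 distinct levels.

The number of distinct spectral lines equals the number of ways to choose 2 of these m levels (each pair gives one possible emission transition):

Number of lines = m(m-1)/2 = 16×15/2 = 120

These correspond to all possible transitions between the 16 levels:
17 → 16, 17 → 15, 17 → 14, 17 → 13, 17 → 12, 17 → 11, 17 → 10, 17 → 9...

Each transition produces a photon with a unique energy (and thus wavelength). This count does not depend on Z.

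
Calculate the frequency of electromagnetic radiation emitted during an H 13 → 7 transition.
4.76731e+13 Hz

First, find the transition energy:
E_13 = -13.6057 / 13² = -0.080507101 eV
E_7 = -13.6057 / 7² = -0.277667347 eV
|ΔE| = |E_7 - E_13| = 0.197160246 eV

Convert to Joules: E = 0.197160246 eV × (1.602177 × 10⁻¹⁹ J/eV) = 3.1588561e-20 J

Using E = hf:
f = E/h = 3.1588561e-20 J / (6.62607 × 10⁻³⁴ J·s)
f = 4.76731e+13 Hz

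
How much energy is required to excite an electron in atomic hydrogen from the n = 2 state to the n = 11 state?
3.289 eV

The energy levels of a hydrogen-like atom are E_n = -13.6057 eV / n².

Energy at n = 2: E_2 = -13.6057 / 2² = -3.401425 eV
Energy at n = 11: E_11 = -13.6057 / 11² = -0.112444 eV

The excitation energy is the difference:
ΔE = E_11 - E_2
ΔE = -0.112444 - (-3.401425)
ΔE = 3.289 eV

Since this is positive, energy must be absorbed (photon absorption).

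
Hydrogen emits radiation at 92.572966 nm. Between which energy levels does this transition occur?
n = 8 → n = 1

First, find the photon energy from the wavelength (hc = 1239.84 eV·nm):
E = hc/λ = 1239.84 eV·nm / 92.572966 nm = 13.393111 eV

The energy levels of hydrogen satisfy E_n = -13.6057 / n² eV, so an emission n_i → n_f releases
ΔE = 13.6057 × (1/n_f² − 1/n_i²) eV.

Setting ΔE equal to the photon energy:
1/n_f² − 1/n_i² = 13.393111 / 13.6057 = 0.98437500

Since 1/n_i² must be positive, we need 1/n_f² > 0.98437500, i.e. n_f ≤ 1. For each allowed n_f, solve n_i = (1/n_f² − 0.98437500)^(−1/2) and check whether it is a whole number:
  n_f = 1: 1/n_i² = 1.00000000 − 0.98437500 = 0.01562500 → n_i = 8.000  → integer, n_i = 8 ✓

Only n_f = 1 gives an integer upper level, n_i = 8.

The transition is from n = 8 to n = 1 (emission).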